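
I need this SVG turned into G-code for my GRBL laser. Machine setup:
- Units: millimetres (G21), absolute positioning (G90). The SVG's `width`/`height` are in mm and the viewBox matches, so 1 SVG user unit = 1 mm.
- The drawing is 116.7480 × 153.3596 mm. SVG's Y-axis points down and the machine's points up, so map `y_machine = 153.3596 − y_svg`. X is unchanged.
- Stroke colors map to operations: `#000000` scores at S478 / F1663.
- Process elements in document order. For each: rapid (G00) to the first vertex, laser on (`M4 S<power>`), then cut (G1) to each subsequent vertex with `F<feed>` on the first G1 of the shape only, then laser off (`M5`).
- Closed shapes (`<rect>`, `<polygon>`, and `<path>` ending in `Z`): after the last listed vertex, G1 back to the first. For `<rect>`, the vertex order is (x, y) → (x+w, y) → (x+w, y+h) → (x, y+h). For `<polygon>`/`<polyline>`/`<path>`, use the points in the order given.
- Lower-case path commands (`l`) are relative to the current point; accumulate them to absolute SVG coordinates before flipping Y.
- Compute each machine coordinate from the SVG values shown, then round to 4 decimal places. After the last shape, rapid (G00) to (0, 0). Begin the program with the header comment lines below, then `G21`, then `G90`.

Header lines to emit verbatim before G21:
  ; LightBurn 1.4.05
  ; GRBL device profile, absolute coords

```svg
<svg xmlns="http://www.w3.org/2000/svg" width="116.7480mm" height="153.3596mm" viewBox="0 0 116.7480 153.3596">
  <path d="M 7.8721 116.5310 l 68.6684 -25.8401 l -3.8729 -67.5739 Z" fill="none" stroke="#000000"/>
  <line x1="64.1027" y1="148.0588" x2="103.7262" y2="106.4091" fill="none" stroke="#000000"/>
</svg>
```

viewBox `0 0 116.7480 153.3596` with mm width/height → 1 unit = 1 mm. Flip: y_m = 153.3596 − y_svg.

**Shape 1** — `<path>` closed polygon, stroke `#000000` → score (S478, F1663). Machine vertices: (7.8721,36.8286) → (76.5405,62.6687) → (72.6676,130.2426) → (7.8721,36.8286). Closed: final G1 returns to the first vertex.

**Shape 2** — `<line>` line segment, stroke `#000000` → score (S478, F1663). Machine vertices: (64.1027,5.3008) → (103.7262,46.9505). Open path.

; LightBurn 1.4.05
; GRBL device profile, absolute coords
G21
G90
G00 X7.8721 Y36.8286
M4 S478
G1 X76.5405 Y62.6687 F1663
G1 X72.6676 Y130.2426
G1 X7.8721 Y36.8286
M5
G00 X64.1027 Y5.3008
M4 S478
G1 X103.7262 Y46.9505 F1663
M5
G00 X0.0000 Y0.0000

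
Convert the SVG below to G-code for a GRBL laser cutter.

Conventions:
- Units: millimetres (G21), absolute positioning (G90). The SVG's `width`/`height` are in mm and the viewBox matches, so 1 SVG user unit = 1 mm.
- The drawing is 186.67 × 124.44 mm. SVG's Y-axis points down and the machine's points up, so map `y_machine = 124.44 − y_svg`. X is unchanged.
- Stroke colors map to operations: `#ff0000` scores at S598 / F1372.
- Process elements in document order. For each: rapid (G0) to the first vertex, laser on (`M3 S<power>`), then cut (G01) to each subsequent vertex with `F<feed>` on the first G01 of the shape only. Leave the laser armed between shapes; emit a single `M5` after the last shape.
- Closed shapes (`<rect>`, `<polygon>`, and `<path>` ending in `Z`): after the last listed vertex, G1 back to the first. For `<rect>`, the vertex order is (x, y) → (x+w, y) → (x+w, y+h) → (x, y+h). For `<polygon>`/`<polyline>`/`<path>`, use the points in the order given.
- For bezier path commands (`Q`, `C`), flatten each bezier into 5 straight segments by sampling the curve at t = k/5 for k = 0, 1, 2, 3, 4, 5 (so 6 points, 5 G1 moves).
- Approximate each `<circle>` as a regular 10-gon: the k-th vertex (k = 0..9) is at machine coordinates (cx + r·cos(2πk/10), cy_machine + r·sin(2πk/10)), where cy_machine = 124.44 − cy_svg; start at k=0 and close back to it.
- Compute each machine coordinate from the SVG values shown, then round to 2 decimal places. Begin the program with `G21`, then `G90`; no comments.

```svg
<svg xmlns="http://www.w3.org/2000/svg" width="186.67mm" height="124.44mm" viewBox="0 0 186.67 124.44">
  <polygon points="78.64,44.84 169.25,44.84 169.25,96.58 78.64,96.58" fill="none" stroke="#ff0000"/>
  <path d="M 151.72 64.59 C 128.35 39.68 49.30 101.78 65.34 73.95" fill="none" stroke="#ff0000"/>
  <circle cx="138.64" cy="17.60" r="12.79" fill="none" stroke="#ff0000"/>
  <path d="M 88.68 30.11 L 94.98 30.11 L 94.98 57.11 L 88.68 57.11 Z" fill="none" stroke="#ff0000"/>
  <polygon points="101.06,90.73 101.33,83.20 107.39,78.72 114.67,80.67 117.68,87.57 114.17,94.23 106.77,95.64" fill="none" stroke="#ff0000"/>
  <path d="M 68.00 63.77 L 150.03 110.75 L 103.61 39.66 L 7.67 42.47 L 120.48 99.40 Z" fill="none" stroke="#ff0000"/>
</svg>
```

G21
G90
G0 X78.64 Y79.60
M3 S598
G01 X169.25 Y79.60 F1372
G01 X169.25 Y27.86
G01 X78.64 Y27.86
G01 X78.64 Y79.60
G0 X151.72 Y59.85
M3 S598
G01 X132.22 Y65.77 F1372
G01 X106.60 Y59.30
G01 X82.09 Y48.94
G01 X65.92 Y43.17
G01 X65.34 Y50.49
G0 X151.43 Y106.84
M3 S598
G01 X148.99 Y114.36 F1372
G01 X142.59 Y119.00
G01 X134.69 Y119.00
G01 X128.29 Y114.36
G01 X125.85 Y106.84
G01 X128.29 Y99.32
G01 X134.69 Y94.68
G01 X142.59 Y94.68
G01 X148.99 Y99.32
G01 X151.43 Y106.84
G0 X88.68 Y94.33
M3 S598
G01 X94.98 Y94.33 F1372
G01 X94.98 Y67.33
G01 X88.68 Y67.33
G01 X88.68 Y94.33
G0 X101.06 Y33.71
M3 S598
G01 X101.33 Y41.24 F1372
G01 X107.39 Y45.72
G01 X114.67 Y43.77
G01 X117.68 Y36.87
G01 X114.17 Y30.21
G01 X106.77 Y28.80
G01 X101.06 Y33.71
G0 X68.00 Y60.67
M3 S598
G01 X150.03 Y13.69 F1372
G01 X103.61 Y84.78
G01 X7.67 Y81.97
G01 X120.48 Y25.04
G01 X68.00 Y60.67
M5

Since the viewBox matches the mm dimensions, user units are millimetres directly. The only transform is the Y-flip y_m = 124.44 − y_svg.

Shape 1 is a rectangle drawn with `<polygon>`. Its stroke #ff0000 means score at S598, F1372. After flipping Y the toolpath is (78.64,79.60) → (169.25,79.60) → (169.25,27.86) → (78.64,27.86) → (78.64,79.60), returning to the start.

Shape 2 is a cubic bezier drawn with `<path>`. Its stroke #ff0000 means score at S598, F1372. After flipping Y the toolpath is (151.72,59.85) → (132.22,65.77) → (106.60,59.30) → (82.09,48.94) → (65.92,43.17) → (65.34,50.49).

Shape 3 is a circle drawn with `<circle>`. Its stroke #ff0000 means score at S598, F1372. After flipping Y the toolpath is (151.43,106.84) → (148.99,114.36) → (142.59,119.00) → (134.69,119.00) → (128.29,114.36) → (125.85,106.84) → (128.29,99.32) → (134.69,94.68) → (142.59,94.68) → (148.99,99.32) → (151.43,106.84), returning to the start.

Shape 4 is a rectangle drawn with `<path>`. Its stroke #ff0000 means score at S598, F1372. After flipping Y the toolpath is (88.68,94.33) → (94.98,94.33) → (94.98,67.33) → (88.68,67.33) → (88.68,94.33), returning to the start.

Shape 5 is a regular polygon drawn with `<polygon>`. Its stroke #ff0000 means score at S598, F1372. After flipping Y the toolpath is (101.06,33.71) → (101.33,41.24) → (107.39,45.72) → (114.67,43.77) → (117.68,36.87) → (114.17,30.21) → (106.77,28.80) → (101.06,33.71), returning to the start.

Shape 6 is a closed polygon drawn with `<path>`. Its stroke #ff0000 means score at S598, F1372. After flipping Y the toolpath is (68.00,60.67) → (150.03,13.69) → (103.61,84.78) → (7.67,81.97) → (120.48,25.04) → (68.00,60.67), returning to the start.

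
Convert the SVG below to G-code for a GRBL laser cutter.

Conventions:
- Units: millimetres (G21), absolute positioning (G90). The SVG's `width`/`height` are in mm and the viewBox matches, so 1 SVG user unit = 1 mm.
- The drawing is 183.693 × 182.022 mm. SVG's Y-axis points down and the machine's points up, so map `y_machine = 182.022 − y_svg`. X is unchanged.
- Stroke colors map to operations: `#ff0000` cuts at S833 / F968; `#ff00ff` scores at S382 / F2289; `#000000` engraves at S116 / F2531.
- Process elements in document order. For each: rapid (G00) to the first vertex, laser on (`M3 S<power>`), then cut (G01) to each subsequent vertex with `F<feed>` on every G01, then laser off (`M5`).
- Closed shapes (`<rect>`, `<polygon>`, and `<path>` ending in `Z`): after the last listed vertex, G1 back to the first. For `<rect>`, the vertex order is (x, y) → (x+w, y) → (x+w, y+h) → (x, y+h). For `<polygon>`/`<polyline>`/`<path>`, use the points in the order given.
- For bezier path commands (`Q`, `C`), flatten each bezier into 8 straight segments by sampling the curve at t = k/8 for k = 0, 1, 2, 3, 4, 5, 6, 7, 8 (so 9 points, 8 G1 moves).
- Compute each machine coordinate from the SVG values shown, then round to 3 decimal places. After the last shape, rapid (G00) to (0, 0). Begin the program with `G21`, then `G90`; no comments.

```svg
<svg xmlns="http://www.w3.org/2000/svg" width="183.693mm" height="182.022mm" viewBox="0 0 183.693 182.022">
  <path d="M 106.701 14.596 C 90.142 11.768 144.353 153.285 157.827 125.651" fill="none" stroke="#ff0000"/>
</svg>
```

1 u = 1 mm; y_m = 182.022 − y.

[1] `<path>` cubic bezier, #ff0000→cut S833 F968: (106.701,167.426) → (103.591,162.333) → (105.809,147.381) → (112.048,126.244) → (121.002,102.596) → (131.363,80.111) → (141.826,62.463) → (151.082,53.325) → (157.827,56.371)

G21
G90
G00 X106.701 Y167.426
M3 S833
G01 X103.591 Y162.333 F968
G01 X105.809 Y147.381 F968
G01 X112.048 Y126.244 F968
G01 X121.002 Y102.596 F968
G01 X131.363 Y80.111 F968
G01 X141.826 Y62.463 F968
G01 X151.082 Y53.325 F968
G01 X157.827 Y56.371 F968
M5
G00 X0.000 Y0.000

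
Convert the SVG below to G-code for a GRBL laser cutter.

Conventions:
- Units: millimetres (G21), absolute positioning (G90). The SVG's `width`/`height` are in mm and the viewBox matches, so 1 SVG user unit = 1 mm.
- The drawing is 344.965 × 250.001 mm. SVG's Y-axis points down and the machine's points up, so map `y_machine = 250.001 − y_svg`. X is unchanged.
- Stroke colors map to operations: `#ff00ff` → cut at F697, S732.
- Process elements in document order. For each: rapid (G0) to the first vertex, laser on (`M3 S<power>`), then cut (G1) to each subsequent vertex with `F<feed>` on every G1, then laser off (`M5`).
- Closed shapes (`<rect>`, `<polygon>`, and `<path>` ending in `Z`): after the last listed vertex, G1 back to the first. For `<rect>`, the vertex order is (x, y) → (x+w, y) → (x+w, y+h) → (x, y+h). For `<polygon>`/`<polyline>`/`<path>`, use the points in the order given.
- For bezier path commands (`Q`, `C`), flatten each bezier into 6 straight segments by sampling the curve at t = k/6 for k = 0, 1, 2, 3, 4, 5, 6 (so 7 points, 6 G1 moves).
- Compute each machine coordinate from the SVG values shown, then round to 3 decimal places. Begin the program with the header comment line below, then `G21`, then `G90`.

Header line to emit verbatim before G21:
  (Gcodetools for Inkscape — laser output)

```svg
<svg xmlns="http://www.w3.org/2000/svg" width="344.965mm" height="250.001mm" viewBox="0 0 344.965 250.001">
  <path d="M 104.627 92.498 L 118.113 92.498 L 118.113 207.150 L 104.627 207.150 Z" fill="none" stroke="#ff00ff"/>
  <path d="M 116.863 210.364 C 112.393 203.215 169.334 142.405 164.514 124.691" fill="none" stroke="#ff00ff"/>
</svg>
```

(Gcodetools for Inkscape — laser output)
G21
G90
G0 X104.627 Y157.503
M3 S732
G1 X118.113 Y157.503 F697
G1 X118.113 Y42.851 F697
G1 X104.627 Y42.851 F697
G1 X104.627 Y157.503 F697
M5
G0 X116.863 Y39.637
M3 S732
G1 X119.175 Y47.235 F697
G1 X128.301 Y61.089 F697
G1 X140.820 Y78.512 F697
G1 X153.309 Y96.814 F697
G1 X162.347 Y113.310 F697
G1 X164.514 Y125.310 F697
M5

viewBox `0 0 344.965 250.001` with mm width/height → 1 unit = 1 mm. Flip: y_m = 250.001 − y_svg.

**Shape 1** — `<path>` rectangle, stroke `#ff00ff` → cut (S732, F697). Machine vertices: (104.627,157.503) → (118.113,157.503) → (118.113,42.851) → (104.627,42.851) → (104.627,157.503). Closed: final G1 returns to the first vertex.

**Shape 2** — `<path>` cubic bezier, stroke `#ff00ff` → cut (S732, F697). Control points (SVG): P0=(116.863,210.364), P1=(112.393,203.215), P2=(169.334,142.405), P3=(164.514,124.691); sampled at t=k/6. Machine vertices: (116.863,39.637) → (119.175,47.235) → (128.301,61.089) → (140.820,78.512) → (153.309,96.814) → (162.347,113.310) → (164.514,125.310). Open path.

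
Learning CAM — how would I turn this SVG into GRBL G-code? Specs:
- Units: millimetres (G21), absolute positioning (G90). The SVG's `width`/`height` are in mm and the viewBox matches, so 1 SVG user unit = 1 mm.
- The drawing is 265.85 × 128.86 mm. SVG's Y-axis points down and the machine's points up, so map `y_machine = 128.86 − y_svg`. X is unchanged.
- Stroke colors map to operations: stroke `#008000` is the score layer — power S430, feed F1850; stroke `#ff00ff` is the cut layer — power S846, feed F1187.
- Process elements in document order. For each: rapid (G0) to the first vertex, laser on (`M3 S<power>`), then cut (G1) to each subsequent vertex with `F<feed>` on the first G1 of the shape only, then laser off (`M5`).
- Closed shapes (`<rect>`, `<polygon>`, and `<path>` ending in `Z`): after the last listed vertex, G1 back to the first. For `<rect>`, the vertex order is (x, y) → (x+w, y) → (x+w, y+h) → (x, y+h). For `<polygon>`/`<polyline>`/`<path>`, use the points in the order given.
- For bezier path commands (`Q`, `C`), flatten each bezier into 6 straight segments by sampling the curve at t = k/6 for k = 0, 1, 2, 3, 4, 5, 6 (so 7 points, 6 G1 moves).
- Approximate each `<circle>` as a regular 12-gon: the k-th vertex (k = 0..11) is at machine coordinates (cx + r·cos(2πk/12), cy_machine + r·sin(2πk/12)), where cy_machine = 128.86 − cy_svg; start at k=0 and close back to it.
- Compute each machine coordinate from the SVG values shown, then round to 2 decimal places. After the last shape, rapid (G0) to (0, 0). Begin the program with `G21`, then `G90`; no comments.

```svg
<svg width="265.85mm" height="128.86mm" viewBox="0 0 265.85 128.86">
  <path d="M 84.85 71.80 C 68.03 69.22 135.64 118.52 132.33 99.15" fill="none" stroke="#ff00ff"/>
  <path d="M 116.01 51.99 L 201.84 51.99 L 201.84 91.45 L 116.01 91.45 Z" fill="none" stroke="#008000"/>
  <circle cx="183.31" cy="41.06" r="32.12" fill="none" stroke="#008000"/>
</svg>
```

G21
G90
G0 X84.85 Y57.06
M3 S846
G1 X82.76 Y54.58 F1187
G1 X90.42 Y46.81
G1 X103.52 Y37.09
G1 X117.75 Y28.77
G1 X128.79 Y25.19
G1 X132.33 Y29.71
M5
G0 X116.01 Y76.87
M3 S430
G1 X201.84 Y76.87 F1850
G1 X201.84 Y37.41
G1 X116.01 Y37.41
G1 X116.01 Y76.87
M5
G0 X215.43 Y87.80
M3 S430
G1 X211.13 Y103.86 F1850
G1 X199.37 Y115.62
G1 X183.31 Y119.92
G1 X167.25 Y115.62
G1 X155.49 Y103.86
G1 X151.19 Y87.80
G1 X155.49 Y71.74
G1 X167.25 Y59.98
G1 X183.31 Y55.68
G1 X199.37 Y59.98
G1 X211.13 Y71.74
G1 X215.43 Y87.80
M5
G0 X0.00 Y0.00

viewBox `0 0 265.85 128.86` with mm width/height → 1 unit = 1 mm. Flip: y_m = 128.86 − y_svg.

**Shape 1** — `<path>` cubic bezier, stroke `#ff00ff` → cut (S846, F1187). Control points (SVG): P0=(84.85,71.80), P1=(68.03,69.22), P2=(135.64,118.52), P3=(132.33,99.15); sampled at t=k/6. Machine vertices: (84.85,57.06) → (82.76,54.58) → (90.42,46.81) → (103.52,37.09) → (117.75,28.77) → (128.79,25.19) → (132.33,29.71). Open path.

**Shape 2** — `<path>` rectangle, stroke `#008000` → score (S430, F1850). Machine vertices: (116.01,76.87) → (201.84,76.87) → (201.84,37.41) → (116.01,37.41) → (116.01,76.87). Closed: final G1 returns to the first vertex.

**Shape 3** — `<circle>` circle, stroke `#008000` → score (S430, F1850). Machine vertices: (215.43,87.80) → (211.13,103.86) → (199.37,115.62) → (183.31,119.92) → (167.25,115.62) → (155.49,103.86) → (151.19,87.80) → (155.49,71.74) → (167.25,59.98) → (183.31,55.68) → (199.37,59.98) → (211.13,71.74) → (215.43,87.80). Closed: final G1 returns to the first vertex.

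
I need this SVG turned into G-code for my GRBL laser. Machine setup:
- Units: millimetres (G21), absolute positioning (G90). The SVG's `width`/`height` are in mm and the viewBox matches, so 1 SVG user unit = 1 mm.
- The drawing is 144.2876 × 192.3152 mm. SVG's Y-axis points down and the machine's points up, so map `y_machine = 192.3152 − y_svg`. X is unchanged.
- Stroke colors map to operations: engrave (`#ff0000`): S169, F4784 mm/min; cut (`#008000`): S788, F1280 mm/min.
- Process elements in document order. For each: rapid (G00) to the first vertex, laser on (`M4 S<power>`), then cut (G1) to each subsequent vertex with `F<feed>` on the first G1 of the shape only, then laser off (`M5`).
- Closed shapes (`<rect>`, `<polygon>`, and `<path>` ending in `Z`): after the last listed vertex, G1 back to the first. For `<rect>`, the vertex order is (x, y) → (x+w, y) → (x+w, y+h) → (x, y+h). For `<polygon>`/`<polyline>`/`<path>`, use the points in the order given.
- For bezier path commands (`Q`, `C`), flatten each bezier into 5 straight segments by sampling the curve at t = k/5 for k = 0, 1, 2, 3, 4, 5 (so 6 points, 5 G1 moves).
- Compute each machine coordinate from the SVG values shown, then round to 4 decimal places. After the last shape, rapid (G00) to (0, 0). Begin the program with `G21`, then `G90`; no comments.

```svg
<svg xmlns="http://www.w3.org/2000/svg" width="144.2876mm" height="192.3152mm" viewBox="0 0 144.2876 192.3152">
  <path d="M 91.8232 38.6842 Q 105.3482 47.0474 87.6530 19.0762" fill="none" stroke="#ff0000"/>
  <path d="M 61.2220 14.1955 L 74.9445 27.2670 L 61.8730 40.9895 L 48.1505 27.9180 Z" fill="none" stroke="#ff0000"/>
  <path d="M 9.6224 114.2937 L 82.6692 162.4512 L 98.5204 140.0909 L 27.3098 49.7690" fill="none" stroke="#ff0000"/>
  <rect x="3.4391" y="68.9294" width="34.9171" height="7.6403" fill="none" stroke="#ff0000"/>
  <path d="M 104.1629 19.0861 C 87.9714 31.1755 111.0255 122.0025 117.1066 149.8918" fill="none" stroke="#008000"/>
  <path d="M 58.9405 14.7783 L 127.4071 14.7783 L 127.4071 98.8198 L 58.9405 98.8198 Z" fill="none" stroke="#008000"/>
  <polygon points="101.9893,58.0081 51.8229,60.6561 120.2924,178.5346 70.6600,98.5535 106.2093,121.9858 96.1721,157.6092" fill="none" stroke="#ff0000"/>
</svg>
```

viewBox `0 0 144.2876 192.3152` with mm width/height → 1 unit = 1 mm. Flip: y_m = 192.3152 − y_svg.

**Shape 1** — `<path>` quadratic bezier, stroke `#ff0000` → engrave (S169, F4784). Control points (SVG): P0=(91.8232,38.6842), P1=(105.3482,47.0474), P2=(87.6530,19.0762); sampled at t=k/5. Machine vertices: (91.8232,153.6310) → (95.9844,151.7391) → (97.6480,152.7539) → (96.8139,156.6755) → (93.4823,163.5039) → (87.6530,173.2390). Open path.

**Shape 2** — `<path>` regular polygon, stroke `#ff0000` → engrave (S169, F4784). Machine vertices: (61.2220,178.1197) → (74.9445,165.0482) → (61.8730,151.3257) → (48.1505,164.3972) → (61.2220,178.1197). Closed: final G1 returns to the first vertex.

**Shape 3** — `<path>` open polyline, stroke `#ff0000` → engrave (S169, F4784). Machine vertices: (9.6224,78.0215) → (82.6692,29.8640) → (98.5204,52.2243) → (27.3098,142.5462). Open path.

**Shape 4** — `<rect>` rectangle, stroke `#ff0000` → engrave (S169, F4784). Machine vertices: (3.4391,123.3858) → (38.3562,123.3858) → (38.3562,115.7455) → (3.4391,115.7455) → (3.4391,123.3858). Closed: final G1 returns to the first vertex.

**Shape 5** — `<path>` cubic bezier, stroke `#008000` → cut (S788, F1280). Control points (SVG): P0=(104.1629,19.0861), P1=(87.9714,31.1755), P2=(111.0255,122.0025), P3=(117.1066,149.8918); sampled at t=k/5. Machine vertices: (104.1629,173.2291) → (98.7077,157.6604) → (99.9730,129.9950) → (105.2602,97.0334) → (111.8709,65.5761) → (117.1066,42.4234). Open path.

**Shape 6** — `<path>` rectangle, stroke `#008000` → cut (S788, F1280). Machine vertices: (58.9405,177.5369) → (127.4071,177.5369) → (127.4071,93.4954) → (58.9405,93.4954) → (58.9405,177.5369). Closed: final G1 returns to the first vertex.

**Shape 7** — `<polygon>` closed polygon, stroke `#ff0000` → engrave (S169, F4784). Machine vertices: (101.9893,134.3071) → (51.8229,131.6591) → (120.2924,13.7806) → (70.6600,93.7617) → (106.2093,70.3294) → (96.1721,34.7060) → (101.9893,134.3071). Closed: final G1 returns to the first vertex.

G21
G90
G00 X91.8232 Y153.6310
M4 S169
G1 X95.9844 Y151.7391 F4784
G1 X97.6480 Y152.7539
G1 X96.8139 Y156.6755
G1 X93.4823 Y163.5039
G1 X87.6530 Y173.2390
M5
G00 X61.2220 Y178.1197
M4 S169
G1 X74.9445 Y165.0482 F4784
G1 X61.8730 Y151.3257
G1 X48.1505 Y164.3972
G1 X61.2220 Y178.1197
M5
G00 X9.6224 Y78.0215
M4 S169
G1 X82.6692 Y29.8640 F4784
G1 X98.5204 Y52.2243
G1 X27.3098 Y142.5462
M5
G00 X3.4391 Y123.3858
M4 S169
G1 X38.3562 Y123.3858 F4784
G1 X38.3562 Y115.7455
G1 X3.4391 Y115.7455
G1 X3.4391 Y123.3858
M5
G00 X104.1629 Y173.2291
M4 S788
G1 X98.7077 Y157.6604 F1280
G1 X99.9730 Y129.9950
G1 X105.2602 Y97.0334
G1 X111.8709 Y65.5761
G1 X117.1066 Y42.4234
M5
G00 X58.9405 Y177.5369
M4 S788
G1 X127.4071 Y177.5369 F1280
G1 X127.4071 Y93.4954
G1 X58.9405 Y93.4954
G1 X58.9405 Y177.5369
M5
G00 X101.9893 Y134.3071
M4 S169
G1 X51.8229 Y131.6591 F4784
G1 X120.2924 Y13.7806
G1 X70.6600 Y93.7617
G1 X106.2093 Y70.3294
G1 X96.1721 Y34.7060
G1 X101.9893 Y134.3071
M5
G00 X0.0000 Y0.0000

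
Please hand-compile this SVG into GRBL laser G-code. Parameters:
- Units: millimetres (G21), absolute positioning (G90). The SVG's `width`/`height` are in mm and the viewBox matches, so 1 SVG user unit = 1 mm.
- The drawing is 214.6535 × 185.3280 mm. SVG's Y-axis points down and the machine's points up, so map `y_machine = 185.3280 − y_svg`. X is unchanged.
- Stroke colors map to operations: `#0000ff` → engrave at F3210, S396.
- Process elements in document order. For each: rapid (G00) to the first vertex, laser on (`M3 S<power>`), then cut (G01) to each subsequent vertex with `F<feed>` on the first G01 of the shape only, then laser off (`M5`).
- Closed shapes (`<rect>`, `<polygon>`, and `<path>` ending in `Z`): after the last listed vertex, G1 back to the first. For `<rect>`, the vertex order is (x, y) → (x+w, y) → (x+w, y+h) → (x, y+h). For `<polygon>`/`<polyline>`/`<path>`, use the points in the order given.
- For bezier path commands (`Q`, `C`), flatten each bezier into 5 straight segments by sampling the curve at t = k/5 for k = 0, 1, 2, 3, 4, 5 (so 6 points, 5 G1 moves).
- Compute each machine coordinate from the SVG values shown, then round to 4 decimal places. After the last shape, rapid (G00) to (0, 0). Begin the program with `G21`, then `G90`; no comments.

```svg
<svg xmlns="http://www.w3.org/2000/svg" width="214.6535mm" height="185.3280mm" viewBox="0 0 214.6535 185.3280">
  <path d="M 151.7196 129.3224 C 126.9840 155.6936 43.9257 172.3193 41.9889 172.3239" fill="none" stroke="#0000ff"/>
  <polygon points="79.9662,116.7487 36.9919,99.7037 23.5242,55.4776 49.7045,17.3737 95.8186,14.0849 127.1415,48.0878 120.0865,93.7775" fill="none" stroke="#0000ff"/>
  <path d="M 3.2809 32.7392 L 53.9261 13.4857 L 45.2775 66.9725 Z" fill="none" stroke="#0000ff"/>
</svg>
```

G21
G90
G00 X151.7196 Y56.0056
M3 S396
G01 X130.9951 Y41.4073 F3210
G01 X102.9664 Y29.4780
G01 X74.3270 Y20.5477
G01 X51.7700 Y14.9464
G01 X41.9889 Y13.0041
M5
G00 X79.9662 Y68.5793
M3 S396
G01 X36.9919 Y85.6243 F3210
G01 X23.5242 Y129.8504
G01 X49.7045 Y167.9543
G01 X95.8186 Y171.2431
G01 X127.1415 Y137.2402
G01 X120.0865 Y91.5505
G01 X79.9662 Y68.5793
M5
G00 X3.2809 Y152.5888
M3 S396
G01 X53.9261 Y171.8423 F3210
G01 X45.2775 Y118.3555
G01 X3.2809 Y152.5888
M5
G00 X0.0000 Y0.0000

Since the viewBox matches the mm dimensions, user units are millimetres directly. The only transform is the Y-flip y_m = 185.3280 − y_svg.

Shape 1 is a cubic bezier drawn with `<path>`. Its stroke #0000ff means engrave at S396, F3210. After flipping Y the toolpath is (151.7196,56.0056) → (130.9951,41.4073) → (102.9664,29.4780) → (74.3270,20.5477) → (51.7700,14.9464) → (41.9889,13.0041).

Shape 2 is a regular polygon drawn with `<polygon>`. Its stroke #0000ff means engrave at S396, F3210. After flipping Y the toolpath is (79.9662,68.5793) → (36.9919,85.6243) → (23.5242,129.8504) → (49.7045,167.9543) → (95.8186,171.2431) → (127.1415,137.2402) → (120.0865,91.5505) → (79.9662,68.5793), returning to the start.

Shape 3 is a regular polygon drawn with `<path>`. Its stroke #0000ff means engrave at S396, F3210. After flipping Y the toolpath is (3.2809,152.5888) → (53.9261,171.8423) → (45.2775,118.3555) → (3.2809,152.5888), returning to the start.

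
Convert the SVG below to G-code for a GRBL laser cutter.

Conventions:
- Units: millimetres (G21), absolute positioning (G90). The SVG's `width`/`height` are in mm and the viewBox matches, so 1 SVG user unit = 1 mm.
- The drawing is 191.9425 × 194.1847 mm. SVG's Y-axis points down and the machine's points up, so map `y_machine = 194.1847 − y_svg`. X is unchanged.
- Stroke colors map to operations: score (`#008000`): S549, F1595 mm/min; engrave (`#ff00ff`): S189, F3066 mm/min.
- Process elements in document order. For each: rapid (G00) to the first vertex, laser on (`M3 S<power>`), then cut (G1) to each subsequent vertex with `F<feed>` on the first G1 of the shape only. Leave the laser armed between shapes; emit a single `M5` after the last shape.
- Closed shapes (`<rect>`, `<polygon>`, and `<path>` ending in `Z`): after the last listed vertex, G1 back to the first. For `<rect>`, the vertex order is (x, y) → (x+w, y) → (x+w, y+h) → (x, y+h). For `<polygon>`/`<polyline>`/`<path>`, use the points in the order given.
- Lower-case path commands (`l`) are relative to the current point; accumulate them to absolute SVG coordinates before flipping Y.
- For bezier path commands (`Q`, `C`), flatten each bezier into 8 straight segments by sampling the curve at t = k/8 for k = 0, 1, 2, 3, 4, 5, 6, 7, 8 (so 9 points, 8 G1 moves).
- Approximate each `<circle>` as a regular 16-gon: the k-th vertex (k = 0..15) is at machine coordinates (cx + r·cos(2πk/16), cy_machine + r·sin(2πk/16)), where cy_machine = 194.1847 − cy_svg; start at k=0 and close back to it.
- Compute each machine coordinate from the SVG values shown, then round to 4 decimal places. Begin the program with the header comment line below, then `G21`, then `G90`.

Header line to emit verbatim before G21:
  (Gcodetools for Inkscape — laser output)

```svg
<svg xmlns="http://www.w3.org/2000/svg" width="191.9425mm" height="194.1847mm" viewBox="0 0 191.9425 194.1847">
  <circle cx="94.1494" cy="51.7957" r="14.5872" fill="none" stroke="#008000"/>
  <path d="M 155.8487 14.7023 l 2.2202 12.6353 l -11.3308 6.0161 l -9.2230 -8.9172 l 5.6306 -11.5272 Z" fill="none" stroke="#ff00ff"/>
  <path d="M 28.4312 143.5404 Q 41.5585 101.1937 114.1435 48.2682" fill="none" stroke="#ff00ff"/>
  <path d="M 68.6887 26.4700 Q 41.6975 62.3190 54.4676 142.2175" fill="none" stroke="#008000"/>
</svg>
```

(Gcodetools for Inkscape — laser output)
G21
G90
G00 X108.7366 Y142.3890
M3 S549
G1 X107.6262 Y147.9713 F1595
G1 X104.4641 Y152.7037
G1 X99.7317 Y155.8658
G1 X94.1494 Y156.9762
G1 X88.5671 Y155.8658
G1 X83.8347 Y152.7037
G1 X80.6726 Y147.9713
G1 X79.5622 Y142.3890
G1 X80.6726 Y136.8067
G1 X83.8347 Y132.0743
G1 X88.5671 Y128.9122
G1 X94.1494 Y127.8018
G1 X99.7317 Y128.9122
G1 X104.4641 Y132.0743
G1 X107.6262 Y136.8067
G1 X108.7366 Y142.3890
G00 X155.8487 Y179.4824
M3 S189
G1 X158.0689 Y166.8471 F3066
G1 X146.7381 Y160.8310
G1 X137.5151 Y169.7482
G1 X143.1457 Y181.2754
G1 X155.8487 Y179.4824
G00 X28.4312 Y50.6443
M3 S189
G1 X32.6421 Y61.3963 F3066
G1 X38.7110 Y72.4788
G1 X46.6379 Y83.8920
G1 X56.4229 Y95.6357
G1 X68.0660 Y107.7100
G1 X81.5671 Y120.1149
G1 X96.9263 Y132.8504
G1 X114.1435 Y145.9165
G00 X68.6887 Y167.7147
M3 S549
G1 X62.5622 Y158.0642 F1595
G1 X57.6782 Y147.0371
G1 X54.0367 Y134.6335
G1 X51.6378 Y120.8533
G1 X50.4815 Y105.6966
G1 X50.5676 Y89.1634
G1 X51.8963 Y71.2536
G1 X54.4676 Y51.9672
M5

viewBox `0 0 191.9425 194.1847` with mm width/height → 1 unit = 1 mm. Flip: y_m = 194.1847 − y_svg.

**Shape 1** — `<circle>` circle, stroke `#008000` → score (S549, F1595). Machine vertices: (108.7366,142.3890) → (107.6262,147.9713) → (104.4641,152.7037) → (99.7317,155.8658) → (94.1494,156.9762) → (88.5671,155.8658) → (83.8347,152.7037) → (80.6726,147.9713) → (79.5622,142.3890) → (80.6726,136.8067) → (83.8347,132.0743) → (88.5671,128.9122) → (94.1494,127.8018) → (99.7317,128.9122) → (104.4641,132.0743) → (107.6262,136.8067) → (108.7366,142.3890). Closed: final G1 returns to the first vertex.

**Shape 2** — `<path>` regular polygon, stroke `#ff00ff` → engrave (S189, F3066). Machine vertices: (155.8487,179.4824) → (158.0689,166.8471) → (146.7381,160.8310) → (137.5151,169.7482) → (143.1457,181.2754) → (155.8487,179.4824). Closed: final G1 returns to the first vertex.

**Shape 3** — `<path>` quadratic bezier, stroke `#ff00ff` → engrave (S189, F3066). Control points (SVG): P0=(28.4312,143.5404), P1=(41.5585,101.1937), P2=(114.1435,48.2682); sampled at t=k/8. Machine vertices: (28.4312,50.6443) → (32.6421,61.3963) → (38.7110,72.4788) → (46.6379,83.8920) → (56.4229,95.6357) → (68.0660,107.7100) → (81.5671,120.1149) → (96.9263,132.8504) → (114.1435,145.9165). Open path.

**Shape 4** — `<path>` quadratic bezier, stroke `#008000` → score (S549, F1595). Control points (SVG): P0=(68.6887,26.4700), P1=(41.6975,62.3190), P2=(54.4676,142.2175); sampled at t=k/8. Machine vertices: (68.6887,167.7147) → (62.5622,158.0642) → (57.6782,147.0371) → (54.0367,134.6335) → (51.6378,120.8533) → (50.4815,105.6966) → (50.5676,89.1634) → (51.8963,71.2536) → (54.4676,51.9672). Open path.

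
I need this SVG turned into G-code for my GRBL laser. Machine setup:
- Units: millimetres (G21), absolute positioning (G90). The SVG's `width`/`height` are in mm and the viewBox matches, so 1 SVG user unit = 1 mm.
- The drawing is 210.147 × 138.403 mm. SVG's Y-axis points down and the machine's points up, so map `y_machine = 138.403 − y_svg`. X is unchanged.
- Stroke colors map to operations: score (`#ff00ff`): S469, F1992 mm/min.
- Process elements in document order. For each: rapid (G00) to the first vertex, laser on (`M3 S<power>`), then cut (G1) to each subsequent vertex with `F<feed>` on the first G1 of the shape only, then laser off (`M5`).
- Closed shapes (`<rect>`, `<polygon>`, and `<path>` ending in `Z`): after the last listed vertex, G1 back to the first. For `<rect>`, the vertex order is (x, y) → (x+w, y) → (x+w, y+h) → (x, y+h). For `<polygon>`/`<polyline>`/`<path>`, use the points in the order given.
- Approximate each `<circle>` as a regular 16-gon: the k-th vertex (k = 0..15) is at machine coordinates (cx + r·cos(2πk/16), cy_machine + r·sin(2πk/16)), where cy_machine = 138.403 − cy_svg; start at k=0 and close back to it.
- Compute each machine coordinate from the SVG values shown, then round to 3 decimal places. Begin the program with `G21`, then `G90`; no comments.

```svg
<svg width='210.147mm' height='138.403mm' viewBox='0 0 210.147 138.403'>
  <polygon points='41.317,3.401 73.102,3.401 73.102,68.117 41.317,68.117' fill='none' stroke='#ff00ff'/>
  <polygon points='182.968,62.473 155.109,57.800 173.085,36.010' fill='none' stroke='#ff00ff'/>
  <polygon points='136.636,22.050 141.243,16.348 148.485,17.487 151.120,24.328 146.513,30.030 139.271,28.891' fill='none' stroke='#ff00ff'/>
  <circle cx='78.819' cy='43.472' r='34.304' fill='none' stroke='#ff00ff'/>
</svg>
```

Since the viewBox matches the mm dimensions, user units are millimetres directly. The only transform is the Y-flip y_m = 138.403 − y_svg.

Shape 1 is a rectangle drawn with `<polygon>`. Its stroke #ff00ff means score at S469, F1992. After flipping Y the toolpath is (41.317,135.002) → (73.102,135.002) → (73.102,70.286) → (41.317,70.286) → (41.317,135.002), returning to the start.

Shape 2 is a regular polygon drawn with `<polygon>`. Its stroke #ff00ff means score at S469, F1992. After flipping Y the toolpath is (182.968,75.930) → (155.109,80.603) → (173.085,102.393) → (182.968,75.930), returning to the start.

Shape 3 is a regular polygon drawn with `<polygon>`. Its stroke #ff00ff means score at S469, F1992. After flipping Y the toolpath is (136.636,116.353) → (141.243,122.055) → (148.485,120.916) → (151.120,114.075) → (146.513,108.373) → (139.271,109.512) → (136.636,116.353), returning to the start.

Shape 4 is a circle drawn with `<circle>`. Its stroke #ff00ff means score at S469, F1992. After flipping Y the toolpath is (113.123,94.931) → (110.512,108.059) → (103.076,119.188) → (91.947,126.624) → (78.819,129.235) → (65.691,126.624) → (54.562,119.188) → (47.126,108.059) → (44.515,94.931) → (47.126,81.803) → (54.562,70.674) → (65.691,63.238) → (78.819,60.627) → (91.947,63.238) → (103.076,70.674) → (110.512,81.803) → (113.123,94.931), returning to the start.

G21
G90
G00 X41.317 Y135.002
M3 S469
G1 X73.102 Y135.002 F1992
G1 X73.102 Y70.286
G1 X41.317 Y70.286
G1 X41.317 Y135.002
M5
G00 X182.968 Y75.930
M3 S469
G1 X155.109 Y80.603 F1992
G1 X173.085 Y102.393
G1 X182.968 Y75.930
M5
G00 X136.636 Y116.353
M3 S469
G1 X141.243 Y122.055 F1992
G1 X148.485 Y120.916
G1 X151.120 Y114.075
G1 X146.513 Y108.373
G1 X139.271 Y109.512
G1 X136.636 Y116.353
M5
G00 X113.123 Y94.931
M3 S469
G1 X110.512 Y108.059 F1992
G1 X103.076 Y119.188
G1 X91.947 Y126.624
G1 X78.819 Y129.235
G1 X65.691 Y126.624
G1 X54.562 Y119.188
G1 X47.126 Y108.059
G1 X44.515 Y94.931
G1 X47.126 Y81.803
G1 X54.562 Y70.674
G1 X65.691 Y63.238
G1 X78.819 Y60.627
G1 X91.947 Y63.238
G1 X103.076 Y70.674
G1 X110.512 Y81.803
G1 X113.123 Y94.931
M5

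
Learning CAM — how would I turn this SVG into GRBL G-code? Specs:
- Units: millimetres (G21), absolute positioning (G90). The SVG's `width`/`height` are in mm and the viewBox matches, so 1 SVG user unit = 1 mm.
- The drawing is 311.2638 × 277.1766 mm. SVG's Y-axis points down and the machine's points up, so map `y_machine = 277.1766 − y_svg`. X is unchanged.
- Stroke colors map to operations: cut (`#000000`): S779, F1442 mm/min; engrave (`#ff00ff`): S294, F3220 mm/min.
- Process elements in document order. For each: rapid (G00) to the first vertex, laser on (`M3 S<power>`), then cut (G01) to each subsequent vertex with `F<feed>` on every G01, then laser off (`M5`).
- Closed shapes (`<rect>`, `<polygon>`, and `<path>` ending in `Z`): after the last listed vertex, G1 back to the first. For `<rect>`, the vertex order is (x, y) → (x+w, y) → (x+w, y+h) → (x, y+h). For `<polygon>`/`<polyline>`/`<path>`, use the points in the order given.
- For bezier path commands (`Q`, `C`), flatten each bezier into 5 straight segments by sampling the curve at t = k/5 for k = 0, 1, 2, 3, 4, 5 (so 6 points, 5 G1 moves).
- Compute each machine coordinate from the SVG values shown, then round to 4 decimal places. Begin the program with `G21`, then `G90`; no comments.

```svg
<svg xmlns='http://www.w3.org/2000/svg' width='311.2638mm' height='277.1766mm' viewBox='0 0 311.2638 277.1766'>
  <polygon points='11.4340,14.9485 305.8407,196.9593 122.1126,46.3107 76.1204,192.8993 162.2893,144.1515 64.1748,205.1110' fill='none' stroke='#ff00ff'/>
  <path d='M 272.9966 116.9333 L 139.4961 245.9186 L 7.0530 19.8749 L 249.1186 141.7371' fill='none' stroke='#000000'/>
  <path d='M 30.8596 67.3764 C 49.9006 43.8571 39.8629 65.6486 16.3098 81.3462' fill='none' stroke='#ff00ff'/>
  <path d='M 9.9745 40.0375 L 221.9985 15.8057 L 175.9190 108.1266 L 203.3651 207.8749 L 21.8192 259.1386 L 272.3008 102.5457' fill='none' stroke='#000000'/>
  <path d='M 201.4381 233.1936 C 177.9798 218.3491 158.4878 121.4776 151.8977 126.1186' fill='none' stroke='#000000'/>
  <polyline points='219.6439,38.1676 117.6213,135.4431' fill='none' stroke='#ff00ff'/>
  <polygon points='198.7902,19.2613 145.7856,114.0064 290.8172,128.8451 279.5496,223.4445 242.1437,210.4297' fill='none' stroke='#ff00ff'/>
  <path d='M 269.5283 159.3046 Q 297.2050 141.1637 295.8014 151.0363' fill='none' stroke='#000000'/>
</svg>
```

G21
G90
G00 X11.4340 Y262.2281
M3 S294
G01 X305.8407 Y80.2173 F3220
G01 X122.1126 Y230.8659 F3220
G01 X76.1204 Y84.2773 F3220
G01 X162.2893 Y133.0251 F3220
G01 X64.1748 Y72.0656 F3220
G01 X11.4340 Y262.2281 F3220
M5
G00 X272.9966 Y160.2433
M3 S779
G01 X139.4961 Y31.2580 F1442
G01 X7.0530 Y257.3017 F1442
G01 X249.1186 Y135.4395 F1442
M5
G00 X30.8596 Y209.8002
M3 S294
G01 X38.9193 Y218.8857 F3220
G01 X40.7471 Y219.5641 F3220
G01 X37.0901 Y214.3027 F3220
G01 X28.6953 Y205.5690 F3220
G01 X16.3098 Y195.8304 F3220
M5
G00 X9.9745 Y237.1391
M3 S779
G01 X221.9985 Y261.3709 F1442
G01 X175.9190 Y169.0500 F1442
G01 X203.3651 Y69.3017 F1442
G01 X21.8192 Y18.0380 F1442
G01 X272.3008 Y174.6309 F1442
M5
G00 X201.4381 Y43.9830
M3 S779
G01 X187.9106 Y61.2646 F1442
G01 X175.7638 Y89.4228 F1442
G01 X165.4269 Y119.6477 F1442
G01 X157.3285 Y143.1294 F1442
G01 X151.8977 Y151.0580 F1442
M5
G00 X219.6439 Y239.0090
M3 S294
G01 X117.6213 Y141.7335 F3220
M5
G00 X198.7902 Y257.9153
M3 S294
G01 X145.7856 Y163.1702 F3220
G01 X290.8172 Y148.3315 F3220
G01 X279.5496 Y53.7321 F3220
G01 X242.1437 Y66.7469 F3220
G01 X198.7902 Y257.9153 F3220
M5
G00 X269.5283 Y117.8720
M3 S779
G01 X279.4358 Y124.0078 F1442
G01 X287.0168 Y127.9026 F1442
G01 X292.2714 Y129.5562 F1442
G01 X295.1996 Y128.9688 F1442
G01 X295.8014 Y126.1403 F1442
M5

1 u = 1 mm; y_m = 277.1766 − y.

[1] `<polygon>` closed polygon, #ff00ff→engrave S294 F3220: (11.4340,262.2281) → (305.8407,80.2173) → (122.1126,230.8659) → (76.1204,84.2773) → (162.2893,133.0251) → (64.1748,72.0656) → (11.4340,262.2281) (closed)

[2] `<path>` open polyline, #000000→cut S779 F1442: (272.9966,160.2433) → (139.4961,31.2580) → (7.0530,257.3017) → (249.1186,135.4395)

[3] `<path>` cubic bezier, #ff00ff→engrave S294 F3220: (30.8596,209.8002) → (38.9193,218.8857) → (40.7471,219.5641) → (37.0901,214.3027) → (28.6953,205.5690) → (16.3098,195.8304)

[4] `<path>` open polyline, #000000→cut S779 F1442: (9.9745,237.1391) → (221.9985,261.3709) → (175.9190,169.0500) → (203.3651,69.3017) → (21.8192,18.0380) → (272.3008,174.6309)

[5] `<path>` cubic bezier, #000000→cut S779 F1442: (201.4381,43.9830) → (187.9106,61.2646) → (175.7638,89.4228) → (165.4269,119.6477) → (157.3285,143.1294) → (151.8977,151.0580)

[6] `<polyline>` line segment, #ff00ff→engrave S294 F3220: (219.6439,239.0090) → (117.6213,141.7335)

[7] `<polygon>` closed polygon, #ff00ff→engrave S294 F3220: (198.7902,257.9153) → (145.7856,163.1702) → (290.8172,148.3315) → (279.5496,53.7321) → (242.1437,66.7469) → (198.7902,257.9153) (closed)

[8] `<path>` quadratic bezier, #000000→cut S779 F1442: (269.5283,117.8720) → (279.4358,124.0078) → (287.0168,127.9026) → (292.2714,129.5562) → (295.1996,128.9688) → (295.8014,126.1403)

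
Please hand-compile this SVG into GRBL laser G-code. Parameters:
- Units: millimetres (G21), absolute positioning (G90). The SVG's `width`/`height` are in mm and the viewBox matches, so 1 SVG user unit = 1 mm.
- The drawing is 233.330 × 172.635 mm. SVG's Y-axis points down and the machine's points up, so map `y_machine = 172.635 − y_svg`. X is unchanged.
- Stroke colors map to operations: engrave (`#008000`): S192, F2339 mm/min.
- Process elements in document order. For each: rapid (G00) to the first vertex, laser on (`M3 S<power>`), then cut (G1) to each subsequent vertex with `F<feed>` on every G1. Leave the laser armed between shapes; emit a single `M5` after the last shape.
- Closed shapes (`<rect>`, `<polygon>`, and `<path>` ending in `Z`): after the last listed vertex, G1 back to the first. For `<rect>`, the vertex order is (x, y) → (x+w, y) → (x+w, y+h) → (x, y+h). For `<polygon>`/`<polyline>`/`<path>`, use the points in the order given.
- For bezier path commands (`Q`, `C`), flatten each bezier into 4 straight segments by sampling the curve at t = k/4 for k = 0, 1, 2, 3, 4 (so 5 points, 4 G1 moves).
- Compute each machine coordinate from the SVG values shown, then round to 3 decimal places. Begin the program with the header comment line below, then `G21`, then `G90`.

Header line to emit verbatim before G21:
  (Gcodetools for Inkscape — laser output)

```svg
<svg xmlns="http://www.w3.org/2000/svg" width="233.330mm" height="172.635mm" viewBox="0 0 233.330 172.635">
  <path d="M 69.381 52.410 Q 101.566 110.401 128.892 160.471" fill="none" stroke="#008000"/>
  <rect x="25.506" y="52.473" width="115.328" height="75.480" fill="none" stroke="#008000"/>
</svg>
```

(Gcodetools for Inkscape — laser output)
G21
G90
G00 X69.381 Y120.225
M3 S192
G1 X85.170 Y91.725 F2339
G1 X100.351 Y64.214 F2339
G1 X114.925 Y37.694 F2339
G1 X128.892 Y12.164 F2339
G00 X25.506 Y120.162
M3 S192
G1 X140.834 Y120.162 F2339
G1 X140.834 Y44.682 F2339
G1 X25.506 Y44.682 F2339
G1 X25.506 Y120.162 F2339
M5

1 u = 1 mm; y_m = 172.635 − y.

[1] `<path>` quadratic bezier, #008000→engrave S192 F2339: (69.381,120.225) → (85.170,91.725) → (100.351,64.214) → (114.925,37.694) → (128.892,12.164)

[2] `<rect>` rectangle, #008000→engrave S192 F2339: (25.506,120.162) → (140.834,120.162) → (140.834,44.682) → (25.506,44.682) → (25.506,120.162) (closed)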